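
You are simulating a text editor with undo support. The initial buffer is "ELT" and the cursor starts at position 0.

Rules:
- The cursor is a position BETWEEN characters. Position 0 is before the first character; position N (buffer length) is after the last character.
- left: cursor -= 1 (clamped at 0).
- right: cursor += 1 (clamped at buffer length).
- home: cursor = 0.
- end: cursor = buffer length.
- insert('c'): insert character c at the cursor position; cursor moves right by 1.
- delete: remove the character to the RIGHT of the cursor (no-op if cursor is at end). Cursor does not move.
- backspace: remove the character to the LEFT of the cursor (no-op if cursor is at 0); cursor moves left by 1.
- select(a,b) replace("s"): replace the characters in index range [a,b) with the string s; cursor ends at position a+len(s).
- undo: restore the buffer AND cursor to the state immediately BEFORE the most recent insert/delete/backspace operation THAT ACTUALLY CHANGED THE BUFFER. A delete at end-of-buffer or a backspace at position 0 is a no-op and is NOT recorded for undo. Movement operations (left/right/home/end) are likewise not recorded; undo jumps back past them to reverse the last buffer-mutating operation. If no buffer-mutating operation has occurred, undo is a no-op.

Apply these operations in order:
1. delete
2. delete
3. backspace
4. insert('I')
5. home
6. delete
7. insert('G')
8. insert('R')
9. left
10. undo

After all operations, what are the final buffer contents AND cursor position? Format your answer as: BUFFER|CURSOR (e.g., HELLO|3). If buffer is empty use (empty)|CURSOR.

After op 1 (delete): buf='LT' cursor=0
After op 2 (delete): buf='T' cursor=0
After op 3 (backspace): buf='T' cursor=0
After op 4 (insert('I')): buf='IT' cursor=1
After op 5 (home): buf='IT' cursor=0
After op 6 (delete): buf='T' cursor=0
After op 7 (insert('G')): buf='GT' cursor=1
After op 8 (insert('R')): buf='GRT' cursor=2
After op 9 (left): buf='GRT' cursor=1
After op 10 (undo): buf='GT' cursor=1

Answer: GT|1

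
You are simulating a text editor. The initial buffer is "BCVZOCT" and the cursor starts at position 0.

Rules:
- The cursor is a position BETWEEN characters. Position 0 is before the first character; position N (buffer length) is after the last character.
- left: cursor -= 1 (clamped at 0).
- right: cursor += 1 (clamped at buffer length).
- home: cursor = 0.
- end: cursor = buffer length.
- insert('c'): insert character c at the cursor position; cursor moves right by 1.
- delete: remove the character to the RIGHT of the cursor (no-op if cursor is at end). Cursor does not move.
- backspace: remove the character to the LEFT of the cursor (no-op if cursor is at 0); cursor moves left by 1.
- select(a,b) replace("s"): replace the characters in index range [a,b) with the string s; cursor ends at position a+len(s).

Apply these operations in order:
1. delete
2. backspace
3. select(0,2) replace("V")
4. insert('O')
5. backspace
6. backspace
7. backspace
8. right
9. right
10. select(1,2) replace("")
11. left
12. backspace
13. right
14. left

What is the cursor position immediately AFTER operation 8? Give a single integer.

Answer: 1

Derivation:
After op 1 (delete): buf='CVZOCT' cursor=0
After op 2 (backspace): buf='CVZOCT' cursor=0
After op 3 (select(0,2) replace("V")): buf='VZOCT' cursor=1
After op 4 (insert('O')): buf='VOZOCT' cursor=2
After op 5 (backspace): buf='VZOCT' cursor=1
After op 6 (backspace): buf='ZOCT' cursor=0
After op 7 (backspace): buf='ZOCT' cursor=0
After op 8 (right): buf='ZOCT' cursor=1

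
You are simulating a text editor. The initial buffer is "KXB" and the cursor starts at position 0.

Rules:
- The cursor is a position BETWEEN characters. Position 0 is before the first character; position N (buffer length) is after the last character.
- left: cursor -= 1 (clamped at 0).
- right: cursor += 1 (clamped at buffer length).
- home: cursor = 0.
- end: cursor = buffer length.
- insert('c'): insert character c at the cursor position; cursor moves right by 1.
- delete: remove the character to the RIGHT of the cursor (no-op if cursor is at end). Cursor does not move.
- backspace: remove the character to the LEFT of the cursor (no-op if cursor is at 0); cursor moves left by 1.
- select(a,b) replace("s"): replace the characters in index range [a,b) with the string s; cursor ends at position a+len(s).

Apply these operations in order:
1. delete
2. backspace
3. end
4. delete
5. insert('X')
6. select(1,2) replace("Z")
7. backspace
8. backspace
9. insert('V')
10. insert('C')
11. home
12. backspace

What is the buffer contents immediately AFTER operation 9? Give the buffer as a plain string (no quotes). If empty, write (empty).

After op 1 (delete): buf='XB' cursor=0
After op 2 (backspace): buf='XB' cursor=0
After op 3 (end): buf='XB' cursor=2
After op 4 (delete): buf='XB' cursor=2
After op 5 (insert('X')): buf='XBX' cursor=3
After op 6 (select(1,2) replace("Z")): buf='XZX' cursor=2
After op 7 (backspace): buf='XX' cursor=1
After op 8 (backspace): buf='X' cursor=0
After op 9 (insert('V')): buf='VX' cursor=1

Answer: VX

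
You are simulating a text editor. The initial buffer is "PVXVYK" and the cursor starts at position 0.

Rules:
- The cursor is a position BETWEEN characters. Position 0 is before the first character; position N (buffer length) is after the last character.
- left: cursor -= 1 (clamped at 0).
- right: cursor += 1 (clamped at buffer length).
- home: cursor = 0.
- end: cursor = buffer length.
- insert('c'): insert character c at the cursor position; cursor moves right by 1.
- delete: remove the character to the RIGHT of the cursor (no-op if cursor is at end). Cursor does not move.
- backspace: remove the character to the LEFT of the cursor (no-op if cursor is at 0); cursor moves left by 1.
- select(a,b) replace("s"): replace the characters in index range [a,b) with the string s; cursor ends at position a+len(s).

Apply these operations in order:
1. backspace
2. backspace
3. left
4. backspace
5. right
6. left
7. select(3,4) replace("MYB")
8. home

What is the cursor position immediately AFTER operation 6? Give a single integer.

After op 1 (backspace): buf='PVXVYK' cursor=0
After op 2 (backspace): buf='PVXVYK' cursor=0
After op 3 (left): buf='PVXVYK' cursor=0
After op 4 (backspace): buf='PVXVYK' cursor=0
After op 5 (right): buf='PVXVYK' cursor=1
After op 6 (left): buf='PVXVYK' cursor=0

Answer: 0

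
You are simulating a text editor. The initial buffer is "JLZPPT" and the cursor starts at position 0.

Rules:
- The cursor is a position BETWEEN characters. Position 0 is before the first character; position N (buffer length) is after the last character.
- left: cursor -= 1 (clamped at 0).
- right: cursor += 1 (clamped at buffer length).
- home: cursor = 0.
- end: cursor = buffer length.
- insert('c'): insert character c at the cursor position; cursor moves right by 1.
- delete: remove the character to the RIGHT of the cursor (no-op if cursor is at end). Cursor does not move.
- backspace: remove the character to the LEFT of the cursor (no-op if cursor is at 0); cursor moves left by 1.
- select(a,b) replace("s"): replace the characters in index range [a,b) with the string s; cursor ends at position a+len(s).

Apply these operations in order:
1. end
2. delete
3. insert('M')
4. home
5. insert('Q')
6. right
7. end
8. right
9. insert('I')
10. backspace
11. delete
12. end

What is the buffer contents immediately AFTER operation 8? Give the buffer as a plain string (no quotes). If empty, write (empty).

Answer: QJLZPPTM

Derivation:
After op 1 (end): buf='JLZPPT' cursor=6
After op 2 (delete): buf='JLZPPT' cursor=6
After op 3 (insert('M')): buf='JLZPPTM' cursor=7
After op 4 (home): buf='JLZPPTM' cursor=0
After op 5 (insert('Q')): buf='QJLZPPTM' cursor=1
After op 6 (right): buf='QJLZPPTM' cursor=2
After op 7 (end): buf='QJLZPPTM' cursor=8
After op 8 (right): buf='QJLZPPTM' cursor=8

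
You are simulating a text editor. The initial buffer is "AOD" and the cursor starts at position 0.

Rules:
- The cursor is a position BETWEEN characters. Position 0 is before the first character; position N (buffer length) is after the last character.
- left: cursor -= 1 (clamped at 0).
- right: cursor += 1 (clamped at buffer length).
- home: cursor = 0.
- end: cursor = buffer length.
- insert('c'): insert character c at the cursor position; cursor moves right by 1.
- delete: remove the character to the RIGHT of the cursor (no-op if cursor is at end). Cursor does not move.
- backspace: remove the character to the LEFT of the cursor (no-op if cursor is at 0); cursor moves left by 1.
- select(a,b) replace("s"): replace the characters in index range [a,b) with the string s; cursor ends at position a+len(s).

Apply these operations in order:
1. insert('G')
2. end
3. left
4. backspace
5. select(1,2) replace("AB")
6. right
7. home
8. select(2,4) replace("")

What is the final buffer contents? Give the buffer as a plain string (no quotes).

After op 1 (insert('G')): buf='GAOD' cursor=1
After op 2 (end): buf='GAOD' cursor=4
After op 3 (left): buf='GAOD' cursor=3
After op 4 (backspace): buf='GAD' cursor=2
After op 5 (select(1,2) replace("AB")): buf='GABD' cursor=3
After op 6 (right): buf='GABD' cursor=4
After op 7 (home): buf='GABD' cursor=0
After op 8 (select(2,4) replace("")): buf='GA' cursor=2

Answer: GA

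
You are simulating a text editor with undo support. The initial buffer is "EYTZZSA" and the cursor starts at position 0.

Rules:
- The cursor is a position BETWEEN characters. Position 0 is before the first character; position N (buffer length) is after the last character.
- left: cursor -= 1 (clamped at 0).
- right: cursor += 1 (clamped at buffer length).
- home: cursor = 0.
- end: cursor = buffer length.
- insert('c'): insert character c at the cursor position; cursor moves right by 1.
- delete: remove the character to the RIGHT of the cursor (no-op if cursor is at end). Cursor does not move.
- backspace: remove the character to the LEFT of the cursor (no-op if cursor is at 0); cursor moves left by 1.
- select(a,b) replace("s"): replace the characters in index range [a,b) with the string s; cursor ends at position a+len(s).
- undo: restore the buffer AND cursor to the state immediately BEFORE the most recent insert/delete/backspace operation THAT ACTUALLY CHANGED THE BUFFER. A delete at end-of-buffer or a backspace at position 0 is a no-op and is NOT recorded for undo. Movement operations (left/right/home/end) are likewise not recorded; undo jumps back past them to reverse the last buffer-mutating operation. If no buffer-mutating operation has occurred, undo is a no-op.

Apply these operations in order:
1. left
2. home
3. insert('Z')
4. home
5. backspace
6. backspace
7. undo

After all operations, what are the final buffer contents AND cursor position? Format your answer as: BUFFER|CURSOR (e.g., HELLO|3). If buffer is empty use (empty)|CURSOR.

After op 1 (left): buf='EYTZZSA' cursor=0
After op 2 (home): buf='EYTZZSA' cursor=0
After op 3 (insert('Z')): buf='ZEYTZZSA' cursor=1
After op 4 (home): buf='ZEYTZZSA' cursor=0
After op 5 (backspace): buf='ZEYTZZSA' cursor=0
After op 6 (backspace): buf='ZEYTZZSA' cursor=0
After op 7 (undo): buf='EYTZZSA' cursor=0

Answer: EYTZZSA|0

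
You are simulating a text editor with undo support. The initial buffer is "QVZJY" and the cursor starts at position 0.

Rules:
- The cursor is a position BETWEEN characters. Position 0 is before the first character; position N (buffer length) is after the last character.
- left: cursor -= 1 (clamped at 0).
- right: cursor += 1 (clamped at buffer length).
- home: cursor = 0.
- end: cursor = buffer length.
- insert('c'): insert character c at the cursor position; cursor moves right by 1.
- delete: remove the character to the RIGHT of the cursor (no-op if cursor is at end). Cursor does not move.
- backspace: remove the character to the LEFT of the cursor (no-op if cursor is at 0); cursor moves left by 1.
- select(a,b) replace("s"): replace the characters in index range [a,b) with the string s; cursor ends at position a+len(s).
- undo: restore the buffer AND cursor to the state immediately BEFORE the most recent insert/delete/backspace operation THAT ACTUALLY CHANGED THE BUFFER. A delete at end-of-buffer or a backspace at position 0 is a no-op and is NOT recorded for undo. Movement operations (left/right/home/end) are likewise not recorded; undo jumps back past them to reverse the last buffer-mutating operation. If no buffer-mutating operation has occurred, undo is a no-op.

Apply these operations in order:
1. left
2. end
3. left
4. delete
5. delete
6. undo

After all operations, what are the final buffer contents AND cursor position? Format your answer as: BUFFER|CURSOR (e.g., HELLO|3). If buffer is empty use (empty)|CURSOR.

Answer: QVZJY|4

Derivation:
After op 1 (left): buf='QVZJY' cursor=0
After op 2 (end): buf='QVZJY' cursor=5
After op 3 (left): buf='QVZJY' cursor=4
After op 4 (delete): buf='QVZJ' cursor=4
After op 5 (delete): buf='QVZJ' cursor=4
After op 6 (undo): buf='QVZJY' cursor=4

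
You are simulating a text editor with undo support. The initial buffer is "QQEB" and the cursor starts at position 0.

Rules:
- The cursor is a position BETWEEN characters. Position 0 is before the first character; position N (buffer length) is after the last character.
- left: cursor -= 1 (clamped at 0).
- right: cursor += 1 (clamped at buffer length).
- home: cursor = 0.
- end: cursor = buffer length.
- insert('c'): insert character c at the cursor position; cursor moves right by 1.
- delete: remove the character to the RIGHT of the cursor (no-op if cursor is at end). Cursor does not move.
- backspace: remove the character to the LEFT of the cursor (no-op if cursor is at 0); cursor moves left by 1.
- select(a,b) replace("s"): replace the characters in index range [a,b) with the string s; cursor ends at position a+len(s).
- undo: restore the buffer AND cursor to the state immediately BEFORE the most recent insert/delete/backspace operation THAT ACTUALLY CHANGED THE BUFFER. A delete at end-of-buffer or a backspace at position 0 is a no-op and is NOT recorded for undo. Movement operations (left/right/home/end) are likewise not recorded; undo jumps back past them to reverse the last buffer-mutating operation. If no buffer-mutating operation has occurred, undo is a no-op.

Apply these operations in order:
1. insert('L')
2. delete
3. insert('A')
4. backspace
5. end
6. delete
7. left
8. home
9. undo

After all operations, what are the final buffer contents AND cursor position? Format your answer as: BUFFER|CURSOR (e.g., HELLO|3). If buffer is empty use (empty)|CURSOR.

After op 1 (insert('L')): buf='LQQEB' cursor=1
After op 2 (delete): buf='LQEB' cursor=1
After op 3 (insert('A')): buf='LAQEB' cursor=2
After op 4 (backspace): buf='LQEB' cursor=1
After op 5 (end): buf='LQEB' cursor=4
After op 6 (delete): buf='LQEB' cursor=4
After op 7 (left): buf='LQEB' cursor=3
After op 8 (home): buf='LQEB' cursor=0
After op 9 (undo): buf='LAQEB' cursor=2

Answer: LAQEB|2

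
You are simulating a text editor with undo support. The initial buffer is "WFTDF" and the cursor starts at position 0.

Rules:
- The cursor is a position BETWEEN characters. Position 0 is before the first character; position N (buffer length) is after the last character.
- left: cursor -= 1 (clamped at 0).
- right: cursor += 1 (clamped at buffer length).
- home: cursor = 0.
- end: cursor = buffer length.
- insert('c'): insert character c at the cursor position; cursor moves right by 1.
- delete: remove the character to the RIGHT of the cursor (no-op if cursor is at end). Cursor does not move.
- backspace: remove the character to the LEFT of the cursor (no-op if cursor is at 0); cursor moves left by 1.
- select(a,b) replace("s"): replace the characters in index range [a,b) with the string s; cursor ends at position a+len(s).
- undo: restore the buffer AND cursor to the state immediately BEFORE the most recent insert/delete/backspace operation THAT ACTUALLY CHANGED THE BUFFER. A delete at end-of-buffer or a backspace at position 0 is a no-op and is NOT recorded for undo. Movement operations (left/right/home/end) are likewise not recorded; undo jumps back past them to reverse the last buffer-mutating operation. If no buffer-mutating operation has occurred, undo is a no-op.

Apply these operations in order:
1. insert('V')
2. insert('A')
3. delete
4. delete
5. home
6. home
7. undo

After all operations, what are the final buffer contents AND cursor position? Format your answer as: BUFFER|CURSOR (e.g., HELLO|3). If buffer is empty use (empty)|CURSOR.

After op 1 (insert('V')): buf='VWFTDF' cursor=1
After op 2 (insert('A')): buf='VAWFTDF' cursor=2
After op 3 (delete): buf='VAFTDF' cursor=2
After op 4 (delete): buf='VATDF' cursor=2
After op 5 (home): buf='VATDF' cursor=0
After op 6 (home): buf='VATDF' cursor=0
After op 7 (undo): buf='VAFTDF' cursor=2

Answer: VAFTDF|2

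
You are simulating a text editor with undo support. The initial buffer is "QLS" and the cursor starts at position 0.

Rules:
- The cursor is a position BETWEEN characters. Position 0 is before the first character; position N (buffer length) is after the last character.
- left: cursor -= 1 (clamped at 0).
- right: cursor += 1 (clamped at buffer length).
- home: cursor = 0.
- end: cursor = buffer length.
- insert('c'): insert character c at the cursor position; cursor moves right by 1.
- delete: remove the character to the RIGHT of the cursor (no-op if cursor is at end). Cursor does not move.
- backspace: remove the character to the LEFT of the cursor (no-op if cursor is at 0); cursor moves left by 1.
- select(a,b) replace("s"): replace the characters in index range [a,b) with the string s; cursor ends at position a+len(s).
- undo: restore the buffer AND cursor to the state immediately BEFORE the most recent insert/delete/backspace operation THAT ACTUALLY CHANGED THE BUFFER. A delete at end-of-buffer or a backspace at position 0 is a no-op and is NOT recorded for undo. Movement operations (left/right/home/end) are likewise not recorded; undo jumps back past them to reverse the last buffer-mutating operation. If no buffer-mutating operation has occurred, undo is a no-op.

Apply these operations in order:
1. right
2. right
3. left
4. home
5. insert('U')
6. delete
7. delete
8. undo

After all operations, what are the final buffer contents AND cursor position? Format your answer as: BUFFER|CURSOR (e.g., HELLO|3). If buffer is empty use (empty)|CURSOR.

Answer: ULS|1

Derivation:
After op 1 (right): buf='QLS' cursor=1
After op 2 (right): buf='QLS' cursor=2
After op 3 (left): buf='QLS' cursor=1
After op 4 (home): buf='QLS' cursor=0
After op 5 (insert('U')): buf='UQLS' cursor=1
After op 6 (delete): buf='ULS' cursor=1
After op 7 (delete): buf='US' cursor=1
After op 8 (undo): buf='ULS' cursor=1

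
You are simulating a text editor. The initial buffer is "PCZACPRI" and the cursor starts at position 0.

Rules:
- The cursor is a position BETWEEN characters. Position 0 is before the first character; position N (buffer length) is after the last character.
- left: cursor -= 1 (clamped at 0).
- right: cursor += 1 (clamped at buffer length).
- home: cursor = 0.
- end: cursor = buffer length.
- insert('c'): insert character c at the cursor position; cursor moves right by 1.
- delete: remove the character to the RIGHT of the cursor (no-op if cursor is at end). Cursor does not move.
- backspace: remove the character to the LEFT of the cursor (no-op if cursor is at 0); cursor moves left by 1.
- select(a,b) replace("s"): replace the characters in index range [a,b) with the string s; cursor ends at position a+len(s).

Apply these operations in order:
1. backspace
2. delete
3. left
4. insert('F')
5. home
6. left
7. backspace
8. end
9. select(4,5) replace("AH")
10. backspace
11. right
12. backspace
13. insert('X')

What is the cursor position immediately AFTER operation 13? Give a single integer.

Answer: 6

Derivation:
After op 1 (backspace): buf='PCZACPRI' cursor=0
After op 2 (delete): buf='CZACPRI' cursor=0
After op 3 (left): buf='CZACPRI' cursor=0
After op 4 (insert('F')): buf='FCZACPRI' cursor=1
After op 5 (home): buf='FCZACPRI' cursor=0
After op 6 (left): buf='FCZACPRI' cursor=0
After op 7 (backspace): buf='FCZACPRI' cursor=0
After op 8 (end): buf='FCZACPRI' cursor=8
After op 9 (select(4,5) replace("AH")): buf='FCZAAHPRI' cursor=6
After op 10 (backspace): buf='FCZAAPRI' cursor=5
After op 11 (right): buf='FCZAAPRI' cursor=6
After op 12 (backspace): buf='FCZAARI' cursor=5
After op 13 (insert('X')): buf='FCZAAXRI' cursor=6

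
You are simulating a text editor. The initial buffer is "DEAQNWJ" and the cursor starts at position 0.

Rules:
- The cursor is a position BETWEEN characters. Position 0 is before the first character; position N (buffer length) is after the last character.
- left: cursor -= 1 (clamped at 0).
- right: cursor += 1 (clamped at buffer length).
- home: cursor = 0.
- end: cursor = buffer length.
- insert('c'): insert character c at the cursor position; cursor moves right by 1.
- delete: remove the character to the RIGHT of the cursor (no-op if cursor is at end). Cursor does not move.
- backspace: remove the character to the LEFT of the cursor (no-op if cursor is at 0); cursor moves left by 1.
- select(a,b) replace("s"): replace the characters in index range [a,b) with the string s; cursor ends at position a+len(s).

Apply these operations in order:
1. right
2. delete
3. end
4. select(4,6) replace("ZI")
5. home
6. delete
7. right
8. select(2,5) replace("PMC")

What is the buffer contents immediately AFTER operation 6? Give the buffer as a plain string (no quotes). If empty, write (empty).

Answer: AQNZI

Derivation:
After op 1 (right): buf='DEAQNWJ' cursor=1
After op 2 (delete): buf='DAQNWJ' cursor=1
After op 3 (end): buf='DAQNWJ' cursor=6
After op 4 (select(4,6) replace("ZI")): buf='DAQNZI' cursor=6
After op 5 (home): buf='DAQNZI' cursor=0
After op 6 (delete): buf='AQNZI' cursor=0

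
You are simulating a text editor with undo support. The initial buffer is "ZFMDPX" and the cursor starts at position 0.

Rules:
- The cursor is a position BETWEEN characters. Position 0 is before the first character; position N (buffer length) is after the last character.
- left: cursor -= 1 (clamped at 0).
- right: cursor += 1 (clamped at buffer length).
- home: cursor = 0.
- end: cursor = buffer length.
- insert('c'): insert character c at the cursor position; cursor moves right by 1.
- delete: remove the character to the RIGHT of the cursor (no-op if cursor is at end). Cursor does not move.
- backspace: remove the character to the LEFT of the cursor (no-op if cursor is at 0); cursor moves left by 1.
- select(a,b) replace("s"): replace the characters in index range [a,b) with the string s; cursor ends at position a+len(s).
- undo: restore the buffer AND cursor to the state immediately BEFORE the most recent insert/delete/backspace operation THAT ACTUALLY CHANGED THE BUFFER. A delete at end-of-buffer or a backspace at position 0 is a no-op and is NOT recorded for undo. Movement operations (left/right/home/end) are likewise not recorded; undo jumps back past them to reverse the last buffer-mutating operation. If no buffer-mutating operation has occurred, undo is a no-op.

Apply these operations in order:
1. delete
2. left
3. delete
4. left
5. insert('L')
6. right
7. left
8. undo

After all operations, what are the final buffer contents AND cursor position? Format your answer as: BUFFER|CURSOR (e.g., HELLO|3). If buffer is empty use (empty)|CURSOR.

After op 1 (delete): buf='FMDPX' cursor=0
After op 2 (left): buf='FMDPX' cursor=0
After op 3 (delete): buf='MDPX' cursor=0
After op 4 (left): buf='MDPX' cursor=0
After op 5 (insert('L')): buf='LMDPX' cursor=1
After op 6 (right): buf='LMDPX' cursor=2
After op 7 (left): buf='LMDPX' cursor=1
After op 8 (undo): buf='MDPX' cursor=0

Answer: MDPX|0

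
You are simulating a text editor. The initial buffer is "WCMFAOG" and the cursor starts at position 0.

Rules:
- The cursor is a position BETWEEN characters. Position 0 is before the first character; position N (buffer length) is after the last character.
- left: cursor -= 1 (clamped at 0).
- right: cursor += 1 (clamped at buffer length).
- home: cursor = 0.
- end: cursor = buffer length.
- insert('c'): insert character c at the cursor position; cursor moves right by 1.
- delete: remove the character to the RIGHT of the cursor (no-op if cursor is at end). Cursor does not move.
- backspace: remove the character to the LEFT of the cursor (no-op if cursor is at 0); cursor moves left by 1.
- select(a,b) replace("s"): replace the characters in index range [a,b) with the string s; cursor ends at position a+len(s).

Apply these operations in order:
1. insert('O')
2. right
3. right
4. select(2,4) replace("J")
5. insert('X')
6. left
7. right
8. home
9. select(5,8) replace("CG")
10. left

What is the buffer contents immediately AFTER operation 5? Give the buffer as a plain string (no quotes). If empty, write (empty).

After op 1 (insert('O')): buf='OWCMFAOG' cursor=1
After op 2 (right): buf='OWCMFAOG' cursor=2
After op 3 (right): buf='OWCMFAOG' cursor=3
After op 4 (select(2,4) replace("J")): buf='OWJFAOG' cursor=3
After op 5 (insert('X')): buf='OWJXFAOG' cursor=4

Answer: OWJXFAOG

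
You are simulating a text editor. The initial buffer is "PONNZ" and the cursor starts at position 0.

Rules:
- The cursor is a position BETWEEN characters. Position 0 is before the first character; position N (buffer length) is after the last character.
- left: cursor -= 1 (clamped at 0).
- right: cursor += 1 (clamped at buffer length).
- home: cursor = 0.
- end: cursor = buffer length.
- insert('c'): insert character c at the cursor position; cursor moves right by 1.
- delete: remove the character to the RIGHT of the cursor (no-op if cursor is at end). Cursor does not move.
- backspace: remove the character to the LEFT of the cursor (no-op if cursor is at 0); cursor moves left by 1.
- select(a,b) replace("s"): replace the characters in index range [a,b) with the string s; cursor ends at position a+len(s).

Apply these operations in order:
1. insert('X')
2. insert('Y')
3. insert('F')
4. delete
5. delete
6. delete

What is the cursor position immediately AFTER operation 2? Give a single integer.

Answer: 2

Derivation:
After op 1 (insert('X')): buf='XPONNZ' cursor=1
After op 2 (insert('Y')): buf='XYPONNZ' cursor=2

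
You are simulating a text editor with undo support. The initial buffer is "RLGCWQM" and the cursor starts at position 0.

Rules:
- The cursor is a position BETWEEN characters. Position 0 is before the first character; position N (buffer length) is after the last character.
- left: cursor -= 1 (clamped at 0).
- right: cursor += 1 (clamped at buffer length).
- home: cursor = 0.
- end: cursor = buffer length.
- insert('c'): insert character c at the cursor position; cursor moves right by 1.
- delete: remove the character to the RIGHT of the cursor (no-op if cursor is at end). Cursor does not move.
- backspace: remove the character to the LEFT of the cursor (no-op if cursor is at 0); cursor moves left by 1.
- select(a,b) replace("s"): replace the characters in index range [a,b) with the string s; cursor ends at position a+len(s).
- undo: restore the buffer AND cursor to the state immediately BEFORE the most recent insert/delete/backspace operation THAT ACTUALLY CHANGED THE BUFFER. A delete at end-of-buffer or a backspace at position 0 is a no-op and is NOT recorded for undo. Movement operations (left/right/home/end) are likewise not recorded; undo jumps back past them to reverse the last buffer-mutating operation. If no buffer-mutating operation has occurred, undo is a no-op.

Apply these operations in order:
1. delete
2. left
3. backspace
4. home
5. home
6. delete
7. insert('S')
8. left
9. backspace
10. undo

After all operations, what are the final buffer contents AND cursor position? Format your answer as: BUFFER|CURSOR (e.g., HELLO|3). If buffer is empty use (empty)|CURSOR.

After op 1 (delete): buf='LGCWQM' cursor=0
After op 2 (left): buf='LGCWQM' cursor=0
After op 3 (backspace): buf='LGCWQM' cursor=0
After op 4 (home): buf='LGCWQM' cursor=0
After op 5 (home): buf='LGCWQM' cursor=0
After op 6 (delete): buf='GCWQM' cursor=0
After op 7 (insert('S')): buf='SGCWQM' cursor=1
After op 8 (left): buf='SGCWQM' cursor=0
After op 9 (backspace): buf='SGCWQM' cursor=0
After op 10 (undo): buf='GCWQM' cursor=0

Answer: GCWQM|0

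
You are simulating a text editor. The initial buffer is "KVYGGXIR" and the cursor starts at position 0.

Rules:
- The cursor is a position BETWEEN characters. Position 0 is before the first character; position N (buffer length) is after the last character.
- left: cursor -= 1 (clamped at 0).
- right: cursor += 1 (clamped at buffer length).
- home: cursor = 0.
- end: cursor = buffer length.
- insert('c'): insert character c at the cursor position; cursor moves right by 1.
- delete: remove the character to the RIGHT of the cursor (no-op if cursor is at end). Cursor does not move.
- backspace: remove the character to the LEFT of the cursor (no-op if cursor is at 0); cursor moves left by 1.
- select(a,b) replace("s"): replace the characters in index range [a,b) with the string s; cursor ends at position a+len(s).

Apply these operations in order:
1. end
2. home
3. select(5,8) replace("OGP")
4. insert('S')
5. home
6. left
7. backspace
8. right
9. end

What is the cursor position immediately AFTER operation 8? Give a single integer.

Answer: 1

Derivation:
After op 1 (end): buf='KVYGGXIR' cursor=8
After op 2 (home): buf='KVYGGXIR' cursor=0
After op 3 (select(5,8) replace("OGP")): buf='KVYGGOGP' cursor=8
After op 4 (insert('S')): buf='KVYGGOGPS' cursor=9
After op 5 (home): buf='KVYGGOGPS' cursor=0
After op 6 (left): buf='KVYGGOGPS' cursor=0
After op 7 (backspace): buf='KVYGGOGPS' cursor=0
After op 8 (right): buf='KVYGGOGPS' cursor=1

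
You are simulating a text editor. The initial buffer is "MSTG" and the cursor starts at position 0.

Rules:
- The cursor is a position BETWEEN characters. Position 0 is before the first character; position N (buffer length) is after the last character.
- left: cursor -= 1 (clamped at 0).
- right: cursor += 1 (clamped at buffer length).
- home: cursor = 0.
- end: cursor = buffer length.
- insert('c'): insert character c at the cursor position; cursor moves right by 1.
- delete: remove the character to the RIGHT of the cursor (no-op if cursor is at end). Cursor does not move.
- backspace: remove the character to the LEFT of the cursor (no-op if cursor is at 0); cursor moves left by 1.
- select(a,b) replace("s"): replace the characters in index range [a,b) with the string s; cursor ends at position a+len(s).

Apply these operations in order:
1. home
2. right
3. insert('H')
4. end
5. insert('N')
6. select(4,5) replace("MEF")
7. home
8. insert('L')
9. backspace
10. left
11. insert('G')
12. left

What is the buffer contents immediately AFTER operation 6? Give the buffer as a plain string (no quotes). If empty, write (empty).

After op 1 (home): buf='MSTG' cursor=0
After op 2 (right): buf='MSTG' cursor=1
After op 3 (insert('H')): buf='MHSTG' cursor=2
After op 4 (end): buf='MHSTG' cursor=5
After op 5 (insert('N')): buf='MHSTGN' cursor=6
After op 6 (select(4,5) replace("MEF")): buf='MHSTMEFN' cursor=7

Answer: MHSTMEFN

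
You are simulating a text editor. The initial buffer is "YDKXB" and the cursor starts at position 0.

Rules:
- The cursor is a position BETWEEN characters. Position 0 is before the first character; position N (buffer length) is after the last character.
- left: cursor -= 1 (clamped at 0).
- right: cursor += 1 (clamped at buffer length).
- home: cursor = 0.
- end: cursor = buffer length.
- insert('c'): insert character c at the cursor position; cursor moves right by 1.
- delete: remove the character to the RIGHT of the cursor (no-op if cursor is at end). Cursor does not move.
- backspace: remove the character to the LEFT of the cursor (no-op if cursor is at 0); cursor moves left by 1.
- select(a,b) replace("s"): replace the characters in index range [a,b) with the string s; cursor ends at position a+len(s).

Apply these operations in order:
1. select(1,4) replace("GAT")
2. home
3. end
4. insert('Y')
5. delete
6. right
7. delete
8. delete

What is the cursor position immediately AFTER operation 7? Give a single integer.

After op 1 (select(1,4) replace("GAT")): buf='YGATB' cursor=4
After op 2 (home): buf='YGATB' cursor=0
After op 3 (end): buf='YGATB' cursor=5
After op 4 (insert('Y')): buf='YGATBY' cursor=6
After op 5 (delete): buf='YGATBY' cursor=6
After op 6 (right): buf='YGATBY' cursor=6
After op 7 (delete): buf='YGATBY' cursor=6

Answer: 6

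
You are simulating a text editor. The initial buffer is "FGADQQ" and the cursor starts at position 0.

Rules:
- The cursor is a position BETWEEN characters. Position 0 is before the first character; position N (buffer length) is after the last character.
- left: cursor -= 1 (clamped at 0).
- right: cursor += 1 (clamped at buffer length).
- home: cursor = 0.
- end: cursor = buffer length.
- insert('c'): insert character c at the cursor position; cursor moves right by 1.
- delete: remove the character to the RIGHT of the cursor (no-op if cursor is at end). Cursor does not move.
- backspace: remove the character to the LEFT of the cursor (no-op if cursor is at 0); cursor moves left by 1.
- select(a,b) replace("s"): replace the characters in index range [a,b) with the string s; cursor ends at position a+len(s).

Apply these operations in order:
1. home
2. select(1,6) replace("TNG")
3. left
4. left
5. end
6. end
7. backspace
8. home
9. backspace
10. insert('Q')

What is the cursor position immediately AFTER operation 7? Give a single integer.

After op 1 (home): buf='FGADQQ' cursor=0
After op 2 (select(1,6) replace("TNG")): buf='FTNG' cursor=4
After op 3 (left): buf='FTNG' cursor=3
After op 4 (left): buf='FTNG' cursor=2
After op 5 (end): buf='FTNG' cursor=4
After op 6 (end): buf='FTNG' cursor=4
After op 7 (backspace): buf='FTN' cursor=3

Answer: 3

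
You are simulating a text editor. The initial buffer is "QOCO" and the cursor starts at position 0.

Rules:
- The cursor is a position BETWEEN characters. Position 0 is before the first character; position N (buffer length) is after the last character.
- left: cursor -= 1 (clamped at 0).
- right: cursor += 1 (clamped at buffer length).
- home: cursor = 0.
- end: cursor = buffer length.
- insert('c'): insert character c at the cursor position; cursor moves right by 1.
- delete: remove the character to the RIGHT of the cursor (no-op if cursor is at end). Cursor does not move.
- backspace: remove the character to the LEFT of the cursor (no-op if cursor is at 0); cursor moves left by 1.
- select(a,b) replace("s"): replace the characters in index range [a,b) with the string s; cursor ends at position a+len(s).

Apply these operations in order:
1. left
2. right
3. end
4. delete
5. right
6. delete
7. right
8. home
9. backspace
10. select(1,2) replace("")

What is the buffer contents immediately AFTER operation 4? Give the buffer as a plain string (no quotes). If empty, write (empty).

After op 1 (left): buf='QOCO' cursor=0
After op 2 (right): buf='QOCO' cursor=1
After op 3 (end): buf='QOCO' cursor=4
After op 4 (delete): buf='QOCO' cursor=4

Answer: QOCO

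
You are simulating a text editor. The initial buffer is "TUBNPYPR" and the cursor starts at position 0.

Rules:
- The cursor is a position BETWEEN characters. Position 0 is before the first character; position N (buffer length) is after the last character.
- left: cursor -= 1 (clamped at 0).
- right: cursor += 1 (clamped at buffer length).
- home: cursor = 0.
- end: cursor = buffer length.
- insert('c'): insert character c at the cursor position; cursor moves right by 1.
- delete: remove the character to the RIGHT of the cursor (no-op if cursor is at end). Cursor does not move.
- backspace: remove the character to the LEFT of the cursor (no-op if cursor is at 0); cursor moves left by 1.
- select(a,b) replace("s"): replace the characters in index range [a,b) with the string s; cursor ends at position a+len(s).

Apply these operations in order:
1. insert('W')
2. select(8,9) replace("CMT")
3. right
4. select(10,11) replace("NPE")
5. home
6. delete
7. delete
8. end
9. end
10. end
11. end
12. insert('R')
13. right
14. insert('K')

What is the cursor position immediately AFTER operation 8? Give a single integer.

After op 1 (insert('W')): buf='WTUBNPYPR' cursor=1
After op 2 (select(8,9) replace("CMT")): buf='WTUBNPYPCMT' cursor=11
After op 3 (right): buf='WTUBNPYPCMT' cursor=11
After op 4 (select(10,11) replace("NPE")): buf='WTUBNPYPCMNPE' cursor=13
After op 5 (home): buf='WTUBNPYPCMNPE' cursor=0
After op 6 (delete): buf='TUBNPYPCMNPE' cursor=0
After op 7 (delete): buf='UBNPYPCMNPE' cursor=0
After op 8 (end): buf='UBNPYPCMNPE' cursor=11

Answer: 11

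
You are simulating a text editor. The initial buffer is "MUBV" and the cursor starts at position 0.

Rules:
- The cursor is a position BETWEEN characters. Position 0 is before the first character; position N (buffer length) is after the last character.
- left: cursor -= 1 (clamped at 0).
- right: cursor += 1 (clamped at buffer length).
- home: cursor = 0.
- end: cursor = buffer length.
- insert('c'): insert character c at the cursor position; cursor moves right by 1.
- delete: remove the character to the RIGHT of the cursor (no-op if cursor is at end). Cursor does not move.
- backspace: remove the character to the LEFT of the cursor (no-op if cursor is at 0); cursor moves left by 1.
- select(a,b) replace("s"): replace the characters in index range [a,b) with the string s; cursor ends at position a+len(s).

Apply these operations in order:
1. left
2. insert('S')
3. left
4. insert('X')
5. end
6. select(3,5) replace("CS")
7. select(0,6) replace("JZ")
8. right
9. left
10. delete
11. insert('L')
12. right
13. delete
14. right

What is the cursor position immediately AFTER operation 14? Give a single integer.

Answer: 2

Derivation:
After op 1 (left): buf='MUBV' cursor=0
After op 2 (insert('S')): buf='SMUBV' cursor=1
After op 3 (left): buf='SMUBV' cursor=0
After op 4 (insert('X')): buf='XSMUBV' cursor=1
After op 5 (end): buf='XSMUBV' cursor=6
After op 6 (select(3,5) replace("CS")): buf='XSMCSV' cursor=5
After op 7 (select(0,6) replace("JZ")): buf='JZ' cursor=2
After op 8 (right): buf='JZ' cursor=2
After op 9 (left): buf='JZ' cursor=1
After op 10 (delete): buf='J' cursor=1
After op 11 (insert('L')): buf='JL' cursor=2
After op 12 (right): buf='JL' cursor=2
After op 13 (delete): buf='JL' cursor=2
After op 14 (right): buf='JL' cursor=2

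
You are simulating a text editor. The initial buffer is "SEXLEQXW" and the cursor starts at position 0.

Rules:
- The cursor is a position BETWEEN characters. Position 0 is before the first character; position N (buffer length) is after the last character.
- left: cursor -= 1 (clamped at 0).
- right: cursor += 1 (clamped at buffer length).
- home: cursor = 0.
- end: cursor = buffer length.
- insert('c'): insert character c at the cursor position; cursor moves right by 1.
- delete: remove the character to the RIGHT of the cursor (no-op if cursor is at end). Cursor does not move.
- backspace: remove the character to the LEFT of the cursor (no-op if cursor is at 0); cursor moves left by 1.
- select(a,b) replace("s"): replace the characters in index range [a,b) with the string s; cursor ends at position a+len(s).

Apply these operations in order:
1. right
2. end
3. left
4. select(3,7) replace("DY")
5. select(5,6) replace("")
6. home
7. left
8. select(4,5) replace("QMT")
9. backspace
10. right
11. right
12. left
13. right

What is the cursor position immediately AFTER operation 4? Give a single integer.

After op 1 (right): buf='SEXLEQXW' cursor=1
After op 2 (end): buf='SEXLEQXW' cursor=8
After op 3 (left): buf='SEXLEQXW' cursor=7
After op 4 (select(3,7) replace("DY")): buf='SEXDYW' cursor=5

Answer: 5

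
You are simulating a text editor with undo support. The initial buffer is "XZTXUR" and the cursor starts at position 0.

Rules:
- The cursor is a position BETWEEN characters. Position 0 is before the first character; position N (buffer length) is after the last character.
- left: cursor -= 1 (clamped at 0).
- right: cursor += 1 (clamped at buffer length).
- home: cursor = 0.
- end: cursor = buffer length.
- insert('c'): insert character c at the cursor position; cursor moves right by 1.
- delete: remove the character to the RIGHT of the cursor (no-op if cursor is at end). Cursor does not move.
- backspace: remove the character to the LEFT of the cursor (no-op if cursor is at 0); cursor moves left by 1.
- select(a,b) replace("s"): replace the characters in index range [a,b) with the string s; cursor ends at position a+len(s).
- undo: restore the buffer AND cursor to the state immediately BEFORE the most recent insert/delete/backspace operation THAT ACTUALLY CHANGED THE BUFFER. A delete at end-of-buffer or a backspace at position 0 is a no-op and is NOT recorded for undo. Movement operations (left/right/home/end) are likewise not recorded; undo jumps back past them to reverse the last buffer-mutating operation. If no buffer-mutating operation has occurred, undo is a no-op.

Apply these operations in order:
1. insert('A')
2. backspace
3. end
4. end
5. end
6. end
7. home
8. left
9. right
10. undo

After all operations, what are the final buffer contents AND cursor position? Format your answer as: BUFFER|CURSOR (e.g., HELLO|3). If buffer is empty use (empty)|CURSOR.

After op 1 (insert('A')): buf='AXZTXUR' cursor=1
After op 2 (backspace): buf='XZTXUR' cursor=0
After op 3 (end): buf='XZTXUR' cursor=6
After op 4 (end): buf='XZTXUR' cursor=6
After op 5 (end): buf='XZTXUR' cursor=6
After op 6 (end): buf='XZTXUR' cursor=6
After op 7 (home): buf='XZTXUR' cursor=0
After op 8 (left): buf='XZTXUR' cursor=0
After op 9 (right): buf='XZTXUR' cursor=1
After op 10 (undo): buf='AXZTXUR' cursor=1

Answer: AXZTXUR|1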